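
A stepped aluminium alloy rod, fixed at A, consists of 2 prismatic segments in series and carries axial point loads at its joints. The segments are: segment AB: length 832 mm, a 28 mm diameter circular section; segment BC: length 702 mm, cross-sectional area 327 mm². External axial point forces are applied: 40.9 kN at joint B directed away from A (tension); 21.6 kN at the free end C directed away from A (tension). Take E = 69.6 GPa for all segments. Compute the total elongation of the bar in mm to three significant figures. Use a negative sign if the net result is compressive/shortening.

1.88 mm

Internal axial forces (sectioning from the free end, tension +): N_BC = 21.6 kN, N_AB = 62.5 kN.
A_AB = 615.8 mm².
δ_AB = 62500·832/(615.8·69600) = 1.213 mm
δ_BC = 21600·702/(327·69600) = 0.6662 mm
δ = Σδ_i = 1.88 mm.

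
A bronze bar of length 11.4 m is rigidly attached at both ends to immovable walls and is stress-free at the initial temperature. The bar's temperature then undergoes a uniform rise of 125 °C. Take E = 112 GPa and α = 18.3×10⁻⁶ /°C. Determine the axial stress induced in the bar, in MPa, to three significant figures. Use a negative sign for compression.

-256 MPa

Free thermal expansion αLΔT = 18.3e-6 · 11400 · 125 = 26.08 mm.
The walls impose strain ε = −(26.08)/11400 = -2.2875e-03; σ = Eε = 112000 · -2.2875e-03 = -256.2 MPa.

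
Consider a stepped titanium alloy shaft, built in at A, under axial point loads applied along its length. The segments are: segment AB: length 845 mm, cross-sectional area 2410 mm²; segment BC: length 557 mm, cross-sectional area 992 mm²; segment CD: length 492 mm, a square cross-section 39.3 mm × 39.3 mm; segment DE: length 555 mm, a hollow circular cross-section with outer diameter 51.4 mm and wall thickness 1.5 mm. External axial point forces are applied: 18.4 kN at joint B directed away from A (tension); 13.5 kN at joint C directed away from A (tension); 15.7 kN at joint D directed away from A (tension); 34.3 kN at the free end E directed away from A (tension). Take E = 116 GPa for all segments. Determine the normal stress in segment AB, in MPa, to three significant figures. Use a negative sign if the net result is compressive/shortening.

34.0 MPa

Internal axial forces (sectioning from the free end, tension +): N_DE = 34.3 kN, N_CD = 50 kN, N_BC = 63.5 kN, N_AB = 81.9 kN.
σ_AB = N_AB/A_AB = 81900/2410 = 33.98 MPa.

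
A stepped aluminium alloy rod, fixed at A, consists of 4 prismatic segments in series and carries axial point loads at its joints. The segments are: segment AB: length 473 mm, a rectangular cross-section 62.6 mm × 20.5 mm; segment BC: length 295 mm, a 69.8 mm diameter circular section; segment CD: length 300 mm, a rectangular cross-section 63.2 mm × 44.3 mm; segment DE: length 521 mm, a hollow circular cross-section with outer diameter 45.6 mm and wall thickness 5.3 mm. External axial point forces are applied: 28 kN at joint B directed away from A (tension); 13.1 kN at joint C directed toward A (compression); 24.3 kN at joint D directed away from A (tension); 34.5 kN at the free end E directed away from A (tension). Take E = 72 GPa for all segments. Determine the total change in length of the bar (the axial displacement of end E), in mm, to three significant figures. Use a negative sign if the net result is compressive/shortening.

Internal axial forces (sectioning from the free end, tension +): N_DE = 34.5 kN, N_CD = 58.8 kN, N_BC = 45.7 kN, N_AB = 73.7 kN.
A_AB = 1283 mm².
A_BC = 3826 mm².
A_CD = 2800 mm².
A_DE = 671 mm².
δ_AB = 73700·473/(1283·72000) = 0.3773 mm
δ_BC = 45700·295/(3826·72000) = 0.04893 mm
δ_CD = 58800·300/(2800·72000) = 0.08751 mm
δ_DE = 34500·521/(671·72000) = 0.372 mm
δ = Σδ_i = 0.8858 mm.

0.886 mm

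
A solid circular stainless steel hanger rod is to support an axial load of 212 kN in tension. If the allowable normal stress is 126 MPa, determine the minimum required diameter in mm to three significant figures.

Required area A ≥ P/σ_allow = 212000/126 = 1683 mm².
For a solid circular section, d ≥ √(4A/π) = 46.28 mm.

46.3 mm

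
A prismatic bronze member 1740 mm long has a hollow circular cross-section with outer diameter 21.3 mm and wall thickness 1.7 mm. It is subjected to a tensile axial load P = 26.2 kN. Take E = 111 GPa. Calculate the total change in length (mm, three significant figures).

A = 104.7 mm².
δ_mech = NL/(AE) = 26200·1740/(104.7·111000) = 3.923 mm.

3.92 mm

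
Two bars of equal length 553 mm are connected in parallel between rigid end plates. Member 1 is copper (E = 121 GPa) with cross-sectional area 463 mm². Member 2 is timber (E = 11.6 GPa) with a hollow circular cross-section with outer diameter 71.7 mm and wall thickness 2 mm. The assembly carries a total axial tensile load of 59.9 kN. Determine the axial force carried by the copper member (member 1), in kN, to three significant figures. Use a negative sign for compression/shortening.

54.9 kN

A_2 = 437.9 mm².
Equal strain + equilibrium ⇒ each member carries load in proportion to AE: A₁E₁ = 56020000 N, A₂E₂ = 5080000 N, ΣAE = 61100000 N.
F₁ = P·A₁E₁/ΣAE = 59900·56020000/61100000 = 54920 N.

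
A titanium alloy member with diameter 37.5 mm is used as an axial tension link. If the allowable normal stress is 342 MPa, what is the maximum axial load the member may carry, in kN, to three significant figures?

378 kN

A = 1104 mm².
P_max = σ_allow · A = 342 · 1104 = 377700 N = 377.7 kN.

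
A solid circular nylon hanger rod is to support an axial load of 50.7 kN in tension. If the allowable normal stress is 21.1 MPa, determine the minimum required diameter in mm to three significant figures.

55.3 mm

Required area A ≥ P/σ_allow = 50700/21.1 = 2403 mm².
For a solid circular section, d ≥ √(4A/π) = 55.31 mm.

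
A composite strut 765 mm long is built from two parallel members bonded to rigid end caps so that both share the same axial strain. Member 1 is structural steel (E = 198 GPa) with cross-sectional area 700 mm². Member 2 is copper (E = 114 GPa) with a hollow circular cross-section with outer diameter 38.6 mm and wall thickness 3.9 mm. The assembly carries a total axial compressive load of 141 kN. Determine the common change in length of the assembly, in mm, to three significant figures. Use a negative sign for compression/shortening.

-0.577 mm

A_2 = 425.2 mm².
Equal strain + equilibrium ⇒ each member carries load in proportion to AE: A₁E₁ = 138600000 N, A₂E₂ = 48470000 N, ΣAE = 187100000 N.
δ = PL/ΣAE = -141000·765/187100000 = -0.5766 mm.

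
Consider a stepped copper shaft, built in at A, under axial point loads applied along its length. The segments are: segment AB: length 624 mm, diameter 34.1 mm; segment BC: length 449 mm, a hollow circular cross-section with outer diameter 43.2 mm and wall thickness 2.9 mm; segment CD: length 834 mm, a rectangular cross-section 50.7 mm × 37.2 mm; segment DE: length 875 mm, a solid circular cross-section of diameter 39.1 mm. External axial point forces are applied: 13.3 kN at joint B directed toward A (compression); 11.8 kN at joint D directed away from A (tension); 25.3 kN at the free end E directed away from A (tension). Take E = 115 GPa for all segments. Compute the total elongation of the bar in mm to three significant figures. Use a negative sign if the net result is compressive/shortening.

0.839 mm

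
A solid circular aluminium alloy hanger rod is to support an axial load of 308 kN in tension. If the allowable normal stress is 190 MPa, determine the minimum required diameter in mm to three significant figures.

Required area A ≥ P/σ_allow = 308000/190 = 1621 mm².
For a solid circular section, d ≥ √(4A/π) = 45.43 mm.

45.4 mm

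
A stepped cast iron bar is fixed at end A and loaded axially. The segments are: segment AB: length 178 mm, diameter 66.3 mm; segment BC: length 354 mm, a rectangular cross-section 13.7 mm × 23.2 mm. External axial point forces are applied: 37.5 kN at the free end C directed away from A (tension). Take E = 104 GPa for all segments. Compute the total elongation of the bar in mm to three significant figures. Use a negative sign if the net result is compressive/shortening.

Internal axial forces (sectioning from the free end, tension +): N_BC = 37.5 kN, N_AB = 37.5 kN.
A_AB = 3452 mm².
A_BC = 317.8 mm².
δ_AB = 37500·178/(3452·104000) = 0.01859 mm
δ_BC = 37500·354/(317.8·104000) = 0.4016 mm
δ = Σδ_i = 0.4202 mm.

0.420 mm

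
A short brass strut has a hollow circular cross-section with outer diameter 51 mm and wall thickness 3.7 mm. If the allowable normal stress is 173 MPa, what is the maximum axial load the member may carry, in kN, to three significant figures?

95.1 kN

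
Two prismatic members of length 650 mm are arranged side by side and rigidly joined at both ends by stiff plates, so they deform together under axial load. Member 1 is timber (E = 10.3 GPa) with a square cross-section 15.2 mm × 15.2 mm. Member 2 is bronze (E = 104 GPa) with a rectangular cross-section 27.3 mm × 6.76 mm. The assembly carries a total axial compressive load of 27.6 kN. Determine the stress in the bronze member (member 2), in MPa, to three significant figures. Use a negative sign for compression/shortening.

A_1 = 231 mm².
A_2 = 184.5 mm².
Equal strain + equilibrium ⇒ each member carries load in proportion to AE: A₁E₁ = 2380000 N, A₂E₂ = 19190000 N, ΣAE = 21570000 N.
σ₂ = P·E₂/ΣAE = -27600·104000/21570000 = -133.1 MPa.

-133 MPa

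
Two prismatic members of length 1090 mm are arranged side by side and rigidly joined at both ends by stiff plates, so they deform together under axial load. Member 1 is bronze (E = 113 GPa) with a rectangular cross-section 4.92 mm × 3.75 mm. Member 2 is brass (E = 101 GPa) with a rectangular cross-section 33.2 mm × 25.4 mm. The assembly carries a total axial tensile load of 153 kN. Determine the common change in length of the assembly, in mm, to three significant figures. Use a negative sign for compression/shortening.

A_1 = 18.45 mm².
A_2 = 843.3 mm².
Equal strain + equilibrium ⇒ each member carries load in proportion to AE: A₁E₁ = 2085000 N, A₂E₂ = 85170000 N, ΣAE = 87260000 N.
δ = PL/ΣAE = 153000·1090/87260000 = 1.911 mm.

1.91 mm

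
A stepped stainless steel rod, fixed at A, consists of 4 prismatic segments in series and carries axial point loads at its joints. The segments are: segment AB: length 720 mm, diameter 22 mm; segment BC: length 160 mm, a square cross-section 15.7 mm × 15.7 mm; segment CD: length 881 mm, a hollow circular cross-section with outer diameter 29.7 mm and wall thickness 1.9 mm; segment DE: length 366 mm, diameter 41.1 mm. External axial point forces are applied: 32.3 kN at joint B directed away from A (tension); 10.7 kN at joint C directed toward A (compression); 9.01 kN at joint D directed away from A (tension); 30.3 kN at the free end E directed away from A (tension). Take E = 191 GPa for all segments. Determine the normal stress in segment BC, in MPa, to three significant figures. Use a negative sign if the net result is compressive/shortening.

116 MPa

Internal axial forces (sectioning from the free end, tension +): N_DE = 30.3 kN, N_CD = 39.31 kN, N_BC = 28.61 kN, N_AB = 60.91 kN.
A_BC = 246.5 mm².
σ_BC = N_BC/A_BC = 28610/246.5 = 116.1 MPa.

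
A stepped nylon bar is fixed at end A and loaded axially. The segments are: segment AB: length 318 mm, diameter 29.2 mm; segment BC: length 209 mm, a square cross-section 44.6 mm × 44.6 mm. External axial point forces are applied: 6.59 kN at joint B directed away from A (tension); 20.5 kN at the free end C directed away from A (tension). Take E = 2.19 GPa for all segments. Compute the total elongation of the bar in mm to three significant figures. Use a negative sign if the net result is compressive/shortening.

6.86 mm

Internal axial forces (sectioning from the free end, tension +): N_BC = 20.5 kN, N_AB = 27.09 kN.
A_AB = 669.7 mm².
A_BC = 1989 mm².
δ_AB = 27090·318/(669.7·2190) = 5.874 mm
δ_BC = 20500·209/(1989·2190) = 0.9835 mm
δ = Σδ_i = 6.858 mm.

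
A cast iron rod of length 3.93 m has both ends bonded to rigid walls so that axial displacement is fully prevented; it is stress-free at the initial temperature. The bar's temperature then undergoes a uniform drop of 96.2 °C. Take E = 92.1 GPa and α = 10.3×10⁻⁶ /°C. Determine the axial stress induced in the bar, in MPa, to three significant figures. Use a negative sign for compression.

91.3 MPa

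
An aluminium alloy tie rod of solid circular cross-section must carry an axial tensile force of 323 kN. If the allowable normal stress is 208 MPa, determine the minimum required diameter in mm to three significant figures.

Required area A ≥ P/σ_allow = 323000/208 = 1553 mm².
For a solid circular section, d ≥ √(4A/π) = 44.47 mm.

44.5 mm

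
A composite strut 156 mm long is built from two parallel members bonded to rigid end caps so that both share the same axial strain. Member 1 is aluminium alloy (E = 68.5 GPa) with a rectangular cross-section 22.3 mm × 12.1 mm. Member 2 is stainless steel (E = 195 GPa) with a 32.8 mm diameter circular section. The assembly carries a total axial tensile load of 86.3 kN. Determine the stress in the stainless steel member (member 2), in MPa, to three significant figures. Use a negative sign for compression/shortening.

91.8 MPa

A_1 = 269.8 mm².
A_2 = 845 mm².
Equal strain + equilibrium ⇒ each member carries load in proportion to AE: A₁E₁ = 18480000 N, A₂E₂ = 164800000 N, ΣAE = 183300000 N.
σ₂ = P·E₂/ΣAE = 86300·195000/183300000 = 91.83 MPa.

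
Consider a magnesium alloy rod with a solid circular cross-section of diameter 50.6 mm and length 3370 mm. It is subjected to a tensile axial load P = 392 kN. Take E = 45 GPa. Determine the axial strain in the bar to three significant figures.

0.00433

A = 2011 mm².
σ = N/A = 194.9 MPa; ε = σ/E = 194.9/45000 = 4.332e-03.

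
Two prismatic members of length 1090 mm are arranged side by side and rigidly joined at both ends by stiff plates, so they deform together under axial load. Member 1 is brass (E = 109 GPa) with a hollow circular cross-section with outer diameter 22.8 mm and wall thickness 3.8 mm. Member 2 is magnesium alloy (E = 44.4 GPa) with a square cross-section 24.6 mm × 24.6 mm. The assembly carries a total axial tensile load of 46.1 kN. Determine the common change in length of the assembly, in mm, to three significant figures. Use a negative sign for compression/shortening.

A_1 = 226.8 mm².
A_2 = 605.2 mm².
Equal strain + equilibrium ⇒ each member carries load in proportion to AE: A₁E₁ = 24720000 N, A₂E₂ = 26870000 N, ΣAE = 51590000 N.
δ = PL/ΣAE = 46100·1090/51590000 = 0.974 mm.

0.974 mm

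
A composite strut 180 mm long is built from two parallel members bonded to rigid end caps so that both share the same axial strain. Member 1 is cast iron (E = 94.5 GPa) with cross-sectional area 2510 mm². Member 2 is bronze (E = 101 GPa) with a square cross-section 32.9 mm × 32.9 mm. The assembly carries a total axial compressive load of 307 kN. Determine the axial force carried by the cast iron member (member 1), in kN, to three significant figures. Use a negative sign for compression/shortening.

-210 kN

A_2 = 1082 mm².
Equal strain + equilibrium ⇒ each member carries load in proportion to AE: A₁E₁ = 237200000 N, A₂E₂ = 109300000 N, ΣAE = 346500000 N.
F₁ = P·A₁E₁/ΣAE = -307000·237200000/346500000 = -210100 N.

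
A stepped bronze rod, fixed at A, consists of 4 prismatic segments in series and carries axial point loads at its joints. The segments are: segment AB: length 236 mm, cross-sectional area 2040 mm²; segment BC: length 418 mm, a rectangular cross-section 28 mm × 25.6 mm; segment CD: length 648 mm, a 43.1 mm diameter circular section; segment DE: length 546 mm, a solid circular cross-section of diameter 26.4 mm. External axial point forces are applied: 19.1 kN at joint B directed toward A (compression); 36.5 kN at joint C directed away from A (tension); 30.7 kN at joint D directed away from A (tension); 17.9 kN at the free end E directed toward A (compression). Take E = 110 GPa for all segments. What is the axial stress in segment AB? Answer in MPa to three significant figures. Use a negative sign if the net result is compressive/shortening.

Internal axial forces (sectioning from the free end, tension +): N_DE = -17.9 kN, N_CD = 12.8 kN, N_BC = 49.3 kN, N_AB = 30.2 kN.
σ_AB = N_AB/A_AB = 30200/2040 = 14.8 MPa.

14.8 MPa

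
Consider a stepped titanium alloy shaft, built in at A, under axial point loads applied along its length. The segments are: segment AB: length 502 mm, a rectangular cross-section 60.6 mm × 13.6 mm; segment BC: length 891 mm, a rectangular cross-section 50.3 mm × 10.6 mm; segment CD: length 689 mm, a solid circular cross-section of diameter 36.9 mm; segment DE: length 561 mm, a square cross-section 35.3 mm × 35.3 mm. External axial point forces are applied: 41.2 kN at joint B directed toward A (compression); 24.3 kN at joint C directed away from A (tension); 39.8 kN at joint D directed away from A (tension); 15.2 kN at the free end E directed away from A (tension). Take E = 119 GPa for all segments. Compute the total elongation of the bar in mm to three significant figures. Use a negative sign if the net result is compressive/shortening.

1.66 mm

Internal axial forces (sectioning from the free end, tension +): N_DE = 15.2 kN, N_CD = 55 kN, N_BC = 79.3 kN, N_AB = 38.1 kN.
A_AB = 824.2 mm².
A_BC = 533.2 mm².
A_CD = 1069 mm².
A_DE = 1246 mm².
δ_AB = 38100·502/(824.2·119000) = 0.195 mm
δ_BC = 79300·891/(533.2·119000) = 1.114 mm
δ_CD = 55000·689/(1069·119000) = 0.2978 mm
δ_DE = 15200·561/(1246·119000) = 0.05751 mm
δ = Σδ_i = 1.664 mm.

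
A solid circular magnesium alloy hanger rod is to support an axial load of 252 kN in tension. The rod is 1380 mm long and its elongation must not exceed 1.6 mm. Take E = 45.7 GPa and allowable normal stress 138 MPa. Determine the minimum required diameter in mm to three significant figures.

77.8 mm

Required area A ≥ P/σ_allow = 252000/138 = 1826 mm².
For a solid circular section, d ≥ √(4A/π) = 48.22 mm.
Elongation limit: A ≥ PL/(Eδ_allow) = 252000·1380/(45700·1.6) = 4756 mm² ⇒ d ≥ 77.82 mm.
The elongation limit governs.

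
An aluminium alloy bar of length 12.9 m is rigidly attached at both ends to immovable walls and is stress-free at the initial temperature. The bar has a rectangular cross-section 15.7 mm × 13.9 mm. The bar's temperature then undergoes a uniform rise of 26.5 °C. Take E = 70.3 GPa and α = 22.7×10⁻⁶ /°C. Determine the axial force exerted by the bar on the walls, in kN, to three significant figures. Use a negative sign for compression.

Free thermal expansion αLΔT = 22.7e-6 · 12900 · 26.5 = 7.76 mm.
The walls impose strain ε = −(7.76)/12900 = -6.0155e-04; σ = Eε = 70300 · -6.0155e-04 = -42.29 MPa.
Wall reaction R = σ·A = -42.29·218.2 = -9229 N = -9.229 kN.

-9.23 kN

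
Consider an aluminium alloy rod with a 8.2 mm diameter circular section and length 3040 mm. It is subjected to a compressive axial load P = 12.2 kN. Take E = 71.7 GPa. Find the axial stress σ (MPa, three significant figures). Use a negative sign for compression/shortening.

A = 52.81 mm².
σ = N/A = -12200/52.81 = -231 MPa.

-231 MPa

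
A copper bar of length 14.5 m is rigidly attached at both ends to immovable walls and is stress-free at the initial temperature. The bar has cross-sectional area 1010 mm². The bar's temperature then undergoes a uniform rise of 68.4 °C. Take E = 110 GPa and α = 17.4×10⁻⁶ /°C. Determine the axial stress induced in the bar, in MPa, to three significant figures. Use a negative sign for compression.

Free thermal expansion αLΔT = 17.4e-6 · 14500 · 68.4 = 17.26 mm.
The walls impose strain ε = −(17.26)/14500 = -1.1902e-03; σ = Eε = 110000 · -1.1902e-03 = -130.9 MPa.

-131 MPa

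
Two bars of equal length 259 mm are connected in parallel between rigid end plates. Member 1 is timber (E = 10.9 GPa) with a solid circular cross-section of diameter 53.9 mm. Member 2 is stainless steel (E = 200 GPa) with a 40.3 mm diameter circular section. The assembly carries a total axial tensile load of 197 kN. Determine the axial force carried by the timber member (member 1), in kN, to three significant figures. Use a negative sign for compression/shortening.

A_1 = 2282 mm².
A_2 = 1276 mm².
Equal strain + equilibrium ⇒ each member carries load in proportion to AE: A₁E₁ = 24870000 N, A₂E₂ = 255100000 N, ΣAE = 280000000 N.
F₁ = P·A₁E₁/ΣAE = 197000·24870000/280000000 = 17500 N.

17.5 kN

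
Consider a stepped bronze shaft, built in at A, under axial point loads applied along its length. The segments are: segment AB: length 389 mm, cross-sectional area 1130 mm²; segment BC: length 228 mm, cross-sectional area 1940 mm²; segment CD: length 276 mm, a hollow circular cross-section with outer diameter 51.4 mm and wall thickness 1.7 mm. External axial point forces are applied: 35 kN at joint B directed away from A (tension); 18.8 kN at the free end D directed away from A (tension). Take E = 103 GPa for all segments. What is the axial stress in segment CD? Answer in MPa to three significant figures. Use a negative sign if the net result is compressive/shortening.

Internal axial forces (sectioning from the free end, tension +): N_CD = 18.8 kN, N_BC = 18.8 kN, N_AB = 53.8 kN.
A_CD = 265.4 mm².
σ_CD = N_CD/A_CD = 18800/265.4 = 70.83 MPa.

70.8 MPa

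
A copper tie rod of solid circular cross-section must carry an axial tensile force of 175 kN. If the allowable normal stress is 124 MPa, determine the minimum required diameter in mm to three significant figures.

Required area A ≥ P/σ_allow = 175000/124 = 1411 mm².
For a solid circular section, d ≥ √(4A/π) = 42.39 mm.

42.4 mm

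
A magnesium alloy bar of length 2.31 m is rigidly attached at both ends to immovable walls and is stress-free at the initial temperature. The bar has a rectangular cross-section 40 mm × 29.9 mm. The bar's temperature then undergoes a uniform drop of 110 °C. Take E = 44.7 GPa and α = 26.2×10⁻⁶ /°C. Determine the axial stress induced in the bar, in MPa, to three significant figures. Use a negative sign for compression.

129 MPa

Free thermal expansion αLΔT = 26.2e-6 · 2310 · -110 = -6.657 mm.
The walls impose strain ε = −(-6.657)/2310 = 2.8820e-03; σ = Eε = 44700 · 2.8820e-03 = 128.8 MPa.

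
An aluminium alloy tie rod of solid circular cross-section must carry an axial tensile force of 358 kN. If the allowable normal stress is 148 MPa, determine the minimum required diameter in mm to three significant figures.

55.5 mm

Required area A ≥ P/σ_allow = 358000/148 = 2419 mm².
For a solid circular section, d ≥ √(4A/π) = 55.5 mm.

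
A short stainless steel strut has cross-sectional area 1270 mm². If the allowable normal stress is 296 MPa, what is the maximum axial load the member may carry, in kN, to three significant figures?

P_max = σ_allow · A = 296 · 1270 = 375900 N = 375.9 kN.

376 kN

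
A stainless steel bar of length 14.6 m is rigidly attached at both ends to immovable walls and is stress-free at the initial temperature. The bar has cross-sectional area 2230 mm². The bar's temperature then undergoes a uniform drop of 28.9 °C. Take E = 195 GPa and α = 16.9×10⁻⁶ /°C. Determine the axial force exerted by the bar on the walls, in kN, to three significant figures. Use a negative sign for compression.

Free thermal expansion αLΔT = 16.9e-6 · 14600 · -28.9 = -7.131 mm.
The walls impose strain ε = −(-7.131)/14600 = 4.8841e-04; σ = Eε = 195000 · 4.8841e-04 = 95.24 MPa.
Wall reaction R = σ·A = 95.24·2230 = 212400 N = 212.4 kN.

212 kN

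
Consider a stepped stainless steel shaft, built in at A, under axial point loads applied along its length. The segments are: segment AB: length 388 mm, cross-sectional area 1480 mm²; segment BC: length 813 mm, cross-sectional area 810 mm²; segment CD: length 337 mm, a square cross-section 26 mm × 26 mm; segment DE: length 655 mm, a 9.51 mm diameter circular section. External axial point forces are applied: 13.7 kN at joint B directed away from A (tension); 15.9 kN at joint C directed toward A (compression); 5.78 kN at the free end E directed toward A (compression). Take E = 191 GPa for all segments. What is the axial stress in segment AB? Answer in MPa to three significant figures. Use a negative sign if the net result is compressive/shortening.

Internal axial forces (sectioning from the free end, tension +): N_DE = -5.78 kN, N_CD = -5.78 kN, N_BC = -21.68 kN, N_AB = -7.98 kN.
σ_AB = N_AB/A_AB = -7980/1480 = -5.392 MPa.

-5.39 MPa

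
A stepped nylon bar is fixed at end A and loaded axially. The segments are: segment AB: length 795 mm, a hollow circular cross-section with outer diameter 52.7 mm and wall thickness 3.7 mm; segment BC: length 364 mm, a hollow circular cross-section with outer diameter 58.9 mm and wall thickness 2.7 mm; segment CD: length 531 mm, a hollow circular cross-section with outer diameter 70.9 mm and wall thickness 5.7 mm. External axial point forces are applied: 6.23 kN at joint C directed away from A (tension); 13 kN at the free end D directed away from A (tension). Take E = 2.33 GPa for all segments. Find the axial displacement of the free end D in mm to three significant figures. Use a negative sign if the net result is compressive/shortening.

Internal axial forces (sectioning from the free end, tension +): N_CD = 13 kN, N_BC = 19.23 kN, N_AB = 19.23 kN.
A_AB = 569.6 mm².
A_BC = 476.7 mm².
A_CD = 1168 mm².
δ_AB = 19230·795/(569.6·2330) = 11.52 mm
δ_BC = 19230·364/(476.7·2330) = 6.302 mm
δ_CD = 13000·531/(1168·2330) = 2.538 mm
δ = Σδ_i = 20.36 mm.

20.4 mm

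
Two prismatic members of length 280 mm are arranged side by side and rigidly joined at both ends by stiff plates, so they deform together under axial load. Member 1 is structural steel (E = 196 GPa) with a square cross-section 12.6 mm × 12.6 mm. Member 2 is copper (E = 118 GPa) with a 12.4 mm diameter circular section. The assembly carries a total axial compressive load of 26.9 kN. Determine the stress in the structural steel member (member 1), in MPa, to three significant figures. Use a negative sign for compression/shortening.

A_1 = 158.8 mm².
A_2 = 120.8 mm².
Equal strain + equilibrium ⇒ each member carries load in proportion to AE: A₁E₁ = 31120000 N, A₂E₂ = 14250000 N, ΣAE = 45370000 N.
σ₁ = P·E₁/ΣAE = -26900·196000/45370000 = -116.2 MPa.

-116 MPa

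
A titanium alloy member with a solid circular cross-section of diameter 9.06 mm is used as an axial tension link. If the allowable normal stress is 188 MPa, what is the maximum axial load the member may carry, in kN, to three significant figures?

A = 64.47 mm².
P_max = σ_allow · A = 188 · 64.47 = 12120 N = 12.12 kN.

12.1 kN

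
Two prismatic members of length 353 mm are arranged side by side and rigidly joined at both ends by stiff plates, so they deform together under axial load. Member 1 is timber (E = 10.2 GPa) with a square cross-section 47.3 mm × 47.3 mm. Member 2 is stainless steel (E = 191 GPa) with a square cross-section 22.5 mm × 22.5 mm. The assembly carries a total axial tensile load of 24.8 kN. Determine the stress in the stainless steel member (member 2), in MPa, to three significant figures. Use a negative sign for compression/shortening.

A_1 = 2237 mm².
A_2 = 506.2 mm².
Equal strain + equilibrium ⇒ each member carries load in proportion to AE: A₁E₁ = 22820000 N, A₂E₂ = 96690000 N, ΣAE = 119500000 N.
σ₂ = P·E₂/ΣAE = 24800·191000/119500000 = 39.63 MPa.

39.6 MPa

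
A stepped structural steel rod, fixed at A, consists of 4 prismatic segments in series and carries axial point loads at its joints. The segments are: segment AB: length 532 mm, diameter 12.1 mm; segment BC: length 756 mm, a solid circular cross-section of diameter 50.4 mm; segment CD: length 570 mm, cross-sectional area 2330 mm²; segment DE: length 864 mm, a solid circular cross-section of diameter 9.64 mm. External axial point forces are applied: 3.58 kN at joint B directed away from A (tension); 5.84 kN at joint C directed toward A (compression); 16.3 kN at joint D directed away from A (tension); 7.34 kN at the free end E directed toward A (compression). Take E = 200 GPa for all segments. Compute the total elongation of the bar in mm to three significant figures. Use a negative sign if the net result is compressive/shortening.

Internal axial forces (sectioning from the free end, tension +): N_DE = -7.34 kN, N_CD = 8.96 kN, N_BC = 3.12 kN, N_AB = 6.7 kN.
A_AB = 115 mm².
A_BC = 1995 mm².
A_DE = 72.99 mm².
δ_AB = 6700·532/(115·200000) = 0.155 mm
δ_BC = 3120·756/(1995·200000) = 0.005911 mm
δ_CD = 8960·570/(2330·200000) = 0.01096 mm
δ_DE = -7340·864/(72.99·200000) = -0.4344 mm
δ = Σδ_i = -0.2626 mm.

-0.263 mm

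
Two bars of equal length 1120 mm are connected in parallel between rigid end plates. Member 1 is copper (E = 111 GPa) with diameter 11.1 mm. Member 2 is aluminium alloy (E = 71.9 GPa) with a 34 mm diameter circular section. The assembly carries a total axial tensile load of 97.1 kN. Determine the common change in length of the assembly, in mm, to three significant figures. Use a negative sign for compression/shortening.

A_1 = 96.77 mm².
A_2 = 907.9 mm².
Equal strain + equilibrium ⇒ each member carries load in proportion to AE: A₁E₁ = 10740000 N, A₂E₂ = 65280000 N, ΣAE = 76020000 N.
δ = PL/ΣAE = 97100·1120/76020000 = 1.431 mm.

1.43 mm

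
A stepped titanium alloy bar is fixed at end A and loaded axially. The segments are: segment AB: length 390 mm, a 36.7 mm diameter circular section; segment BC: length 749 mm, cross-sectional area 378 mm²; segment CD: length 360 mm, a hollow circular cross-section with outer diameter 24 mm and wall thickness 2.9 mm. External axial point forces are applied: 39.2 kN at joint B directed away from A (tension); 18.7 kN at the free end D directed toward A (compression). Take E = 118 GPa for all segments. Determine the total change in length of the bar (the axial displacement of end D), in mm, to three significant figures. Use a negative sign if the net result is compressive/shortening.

-0.547 mm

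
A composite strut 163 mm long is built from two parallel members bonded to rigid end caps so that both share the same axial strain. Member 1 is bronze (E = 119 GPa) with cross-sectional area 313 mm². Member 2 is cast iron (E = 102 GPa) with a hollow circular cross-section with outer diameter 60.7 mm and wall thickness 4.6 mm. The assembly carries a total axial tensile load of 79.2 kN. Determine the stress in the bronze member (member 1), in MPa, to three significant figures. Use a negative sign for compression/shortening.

A_2 = 810.7 mm².
Equal strain + equilibrium ⇒ each member carries load in proportion to AE: A₁E₁ = 37250000 N, A₂E₂ = 82690000 N, ΣAE = 119900000 N.
σ₁ = P·E₁/ΣAE = 79200·119000/119900000 = 78.58 MPa.

78.6 MPa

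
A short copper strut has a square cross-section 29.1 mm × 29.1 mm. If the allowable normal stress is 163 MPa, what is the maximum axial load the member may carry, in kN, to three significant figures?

A = 846.8 mm².
P_max = σ_allow · A = 163 · 846.8 = 138000 N = 138 kN.

138 kN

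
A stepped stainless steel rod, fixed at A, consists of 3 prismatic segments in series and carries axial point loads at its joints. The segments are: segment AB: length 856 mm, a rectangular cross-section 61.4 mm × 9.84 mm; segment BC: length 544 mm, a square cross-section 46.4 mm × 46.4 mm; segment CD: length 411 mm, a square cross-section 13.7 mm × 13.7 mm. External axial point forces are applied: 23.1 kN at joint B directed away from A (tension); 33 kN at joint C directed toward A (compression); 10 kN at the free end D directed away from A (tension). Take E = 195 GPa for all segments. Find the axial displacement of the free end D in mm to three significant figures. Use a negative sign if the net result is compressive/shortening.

Internal axial forces (sectioning from the free end, tension +): N_CD = 10 kN, N_BC = -23 kN, N_AB = 0.1 kN.
A_AB = 604.2 mm².
A_BC = 2153 mm².
A_CD = 187.7 mm².
δ_AB = 100·856/(604.2·195000) = 0.0007266 mm
δ_BC = -23000·544/(2153·195000) = -0.0298 mm
δ_CD = 10000·411/(187.7·195000) = 0.1123 mm
δ = Σδ_i = 0.08322 mm.

0.0832 mm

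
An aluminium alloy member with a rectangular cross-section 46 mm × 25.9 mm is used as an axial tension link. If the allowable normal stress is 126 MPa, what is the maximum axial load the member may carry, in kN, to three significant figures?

150 kN

A = 1191 mm².
P_max = σ_allow · A = 126 · 1191 = 150100 N = 150.1 kN.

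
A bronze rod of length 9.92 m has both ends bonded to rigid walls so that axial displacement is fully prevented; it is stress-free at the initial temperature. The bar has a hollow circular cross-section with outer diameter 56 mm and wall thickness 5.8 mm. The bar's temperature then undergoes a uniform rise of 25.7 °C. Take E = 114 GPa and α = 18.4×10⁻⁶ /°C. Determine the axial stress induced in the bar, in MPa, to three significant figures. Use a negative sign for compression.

Free thermal expansion αLΔT = 18.4e-6 · 9920 · 25.7 = 4.691 mm.
The walls impose strain ε = −(4.691)/9920 = -4.7288e-04; σ = Eε = 114000 · -4.7288e-04 = -53.91 MPa.

-53.9 MPa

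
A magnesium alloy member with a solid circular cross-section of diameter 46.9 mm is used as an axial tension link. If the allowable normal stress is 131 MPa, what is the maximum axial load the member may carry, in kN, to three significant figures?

226 kN

A = 1728 mm².
P_max = σ_allow · A = 131 · 1728 = 226300 N = 226.3 kN.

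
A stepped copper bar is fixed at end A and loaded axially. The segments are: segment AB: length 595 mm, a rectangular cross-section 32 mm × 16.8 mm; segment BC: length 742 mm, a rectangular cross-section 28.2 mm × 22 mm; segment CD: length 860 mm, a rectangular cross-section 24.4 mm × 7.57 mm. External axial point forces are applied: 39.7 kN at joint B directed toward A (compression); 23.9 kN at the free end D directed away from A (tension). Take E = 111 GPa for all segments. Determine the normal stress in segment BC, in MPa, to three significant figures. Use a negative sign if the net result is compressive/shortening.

Internal axial forces (sectioning from the free end, tension +): N_CD = 23.9 kN, N_BC = 23.9 kN, N_AB = -15.8 kN.
A_BC = 620.4 mm².
σ_BC = N_BC/A_BC = 23900/620.4 = 38.52 MPa.

38.5 MPa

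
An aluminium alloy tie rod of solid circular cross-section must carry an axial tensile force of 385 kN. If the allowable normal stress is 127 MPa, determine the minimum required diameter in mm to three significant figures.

62.1 mm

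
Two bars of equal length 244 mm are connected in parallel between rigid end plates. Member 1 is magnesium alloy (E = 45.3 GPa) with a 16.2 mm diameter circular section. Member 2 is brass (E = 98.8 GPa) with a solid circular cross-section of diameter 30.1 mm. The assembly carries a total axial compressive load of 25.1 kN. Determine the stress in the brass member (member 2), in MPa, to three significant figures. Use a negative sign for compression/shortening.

A_1 = 206.1 mm².
A_2 = 711.6 mm².
Equal strain + equilibrium ⇒ each member carries load in proportion to AE: A₁E₁ = 9337000 N, A₂E₂ = 70300000 N, ΣAE = 79640000 N.
σ₂ = P·E₂/ΣAE = -25100·98800/79640000 = -31.14 MPa.

-31.1 MPa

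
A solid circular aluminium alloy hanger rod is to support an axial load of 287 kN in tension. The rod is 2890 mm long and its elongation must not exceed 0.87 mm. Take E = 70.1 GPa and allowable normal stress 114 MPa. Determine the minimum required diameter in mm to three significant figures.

132 mm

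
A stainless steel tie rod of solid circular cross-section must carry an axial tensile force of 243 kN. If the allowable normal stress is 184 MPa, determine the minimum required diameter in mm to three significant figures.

Required area A ≥ P/σ_allow = 243000/184 = 1321 mm².
For a solid circular section, d ≥ √(4A/π) = 41.01 mm.

41.0 mm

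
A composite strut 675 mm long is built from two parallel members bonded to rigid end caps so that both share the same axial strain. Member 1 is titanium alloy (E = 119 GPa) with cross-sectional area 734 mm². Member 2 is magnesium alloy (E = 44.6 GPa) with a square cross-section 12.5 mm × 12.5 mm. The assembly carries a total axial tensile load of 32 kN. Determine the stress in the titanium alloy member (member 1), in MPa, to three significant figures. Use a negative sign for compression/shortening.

40.4 MPa

A_2 = 156.2 mm².
Equal strain + equilibrium ⇒ each member carries load in proportion to AE: A₁E₁ = 87350000 N, A₂E₂ = 6969000 N, ΣAE = 94310000 N.
σ₁ = P·E₁/ΣAE = 32000·119000/94310000 = 40.38 MPa.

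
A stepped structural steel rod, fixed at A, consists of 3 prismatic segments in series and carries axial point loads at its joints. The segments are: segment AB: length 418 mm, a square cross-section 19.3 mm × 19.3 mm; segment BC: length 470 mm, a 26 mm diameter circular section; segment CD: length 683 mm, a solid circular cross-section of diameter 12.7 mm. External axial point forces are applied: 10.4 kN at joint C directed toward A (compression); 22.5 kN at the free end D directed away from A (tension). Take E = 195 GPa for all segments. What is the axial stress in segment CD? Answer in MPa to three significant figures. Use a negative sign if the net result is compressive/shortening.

Internal axial forces (sectioning from the free end, tension +): N_CD = 22.5 kN, N_BC = 12.1 kN, N_AB = 12.1 kN.
A_CD = 126.7 mm².
σ_CD = N_CD/A_CD = 22500/126.7 = 177.6 MPa.

178 MPa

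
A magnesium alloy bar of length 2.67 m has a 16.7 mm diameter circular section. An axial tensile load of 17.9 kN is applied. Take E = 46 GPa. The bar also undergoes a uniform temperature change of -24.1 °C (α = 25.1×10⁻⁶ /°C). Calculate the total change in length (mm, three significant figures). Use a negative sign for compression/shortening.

3.13 mm

A = 219 mm².
δ_mech = NL/(AE) = 17900·2670/(219·46000) = 4.743 mm.
δ_thermal = αLΔT = 25.1e-6·2670·-24.1 = -1.615 mm.
δ = δ_mech + δ_thermal = 3.128 mm.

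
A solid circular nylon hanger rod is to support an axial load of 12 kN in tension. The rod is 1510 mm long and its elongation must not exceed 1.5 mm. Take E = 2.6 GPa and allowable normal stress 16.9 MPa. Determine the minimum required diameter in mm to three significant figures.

Required area A ≥ P/σ_allow = 12000/16.9 = 710.1 mm².
For a solid circular section, d ≥ √(4A/π) = 30.07 mm.
Elongation limit: A ≥ PL/(Eδ_allow) = 12000·1510/(2600·1.5) = 4646 mm² ⇒ d ≥ 76.91 mm.
The elongation limit governs.

76.9 mm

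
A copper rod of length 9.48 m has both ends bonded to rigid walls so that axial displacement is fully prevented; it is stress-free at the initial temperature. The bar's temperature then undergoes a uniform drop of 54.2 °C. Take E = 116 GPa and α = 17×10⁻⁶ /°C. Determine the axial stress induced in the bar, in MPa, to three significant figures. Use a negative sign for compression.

Free thermal expansion αLΔT = 17e-6 · 9480 · -54.2 = -8.735 mm.
The walls impose strain ε = −(-8.735)/9480 = 9.2140e-04; σ = Eε = 116000 · 9.2140e-04 = 106.9 MPa.

107 MPa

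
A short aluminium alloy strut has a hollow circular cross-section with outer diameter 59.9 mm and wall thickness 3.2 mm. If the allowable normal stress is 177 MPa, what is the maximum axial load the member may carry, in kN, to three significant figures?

A = 570 mm².
P_max = σ_allow · A = 177 · 570 = 100900 N = 100.9 kN.

101 kN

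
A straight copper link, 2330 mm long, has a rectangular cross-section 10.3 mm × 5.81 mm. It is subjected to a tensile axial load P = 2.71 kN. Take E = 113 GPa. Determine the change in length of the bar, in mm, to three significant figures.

A = 59.84 mm².
δ_mech = NL/(AE) = 2710·2330/(59.84·113000) = 0.9338 mm.

0.934 mm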